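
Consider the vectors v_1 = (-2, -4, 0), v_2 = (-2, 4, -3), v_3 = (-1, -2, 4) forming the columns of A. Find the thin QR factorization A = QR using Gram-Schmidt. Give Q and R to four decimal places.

v_1 = (-2, -4, 0); ‖v_1‖ = 4.4721, so e_1 = (-0.4472, -0.8944, 0.0000).
e_1·v_2 = (-0.4472)·(-2) + (-0.8944)·4 + 0.0000·(-3) = -2.6833.
u_2 = v_2 + 2.6833·e_1 = (-3.2000, 1.6000, -3.0000).
‖u_2‖ = 4.6690, so e_2 = (-0.6854, 0.3427, -0.6425).
e_1·v_3 = (-0.4472)·(-1) + (-0.8944)·(-2) + 0.0000·4 = 2.2361; e_2·v_3 = (-0.6854)·(-1) + 0.3427·(-2) + (-0.6425)·4 = -2.5701.
u_3 = v_3 − 2.2361·e_1 + 2.5701·e_2 = (-1.7615, 0.8807, 2.3486).
‖u_3‖ = 3.0650, so e_3 = (-0.5747, 0.2873, 0.7663).

Q = [[-0.4472, -0.6854, -0.5747], [-0.8944, 0.3427, 0.2873], [0.0000, -0.6425, 0.7663]], R = [[4.4721, -2.6833, 2.2361], [0.0000, 4.6690, -2.5701], [0.0000, 0.0000, 3.0650]]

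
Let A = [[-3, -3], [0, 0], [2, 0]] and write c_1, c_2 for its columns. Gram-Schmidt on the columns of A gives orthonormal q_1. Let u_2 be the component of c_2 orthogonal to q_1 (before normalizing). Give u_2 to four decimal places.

u_2 = (-0.9231, 0.0000, -1.3846)

c_1 = (-3, 0, 2); ‖c_1‖ = 3.6056, so q_1 = (-0.8321, 0.0000, 0.5547).
q_1·c_2 = (-0.8321)·(-3) + 0.0000·0 + 0.5547·0 = 2.4962.
u_2 = c_2 − 2.4962·q_1 = (-0.9231, 0.0000, -1.3846).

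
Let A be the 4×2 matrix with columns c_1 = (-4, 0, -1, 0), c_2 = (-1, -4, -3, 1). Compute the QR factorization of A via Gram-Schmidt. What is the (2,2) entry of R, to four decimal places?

c_1 = (-4, 0, -1, 0); ‖c_1‖ = 4.1231, so q_1 = (-0.9701, 0.0000, -0.2425, 0.0000).
q_1·c_2 = (-0.9701)·(-1) + 0.0000·(-4) + (-0.2425)·(-3) + 0.0000·1 = 1.6977.
u_2 = c_2 − 1.6977·q_1 = (0.6471, -4.0000, -2.5882, 1.0000).
r_{22} = ‖u_2‖ = 4.9110.

r_{22} = 4.9110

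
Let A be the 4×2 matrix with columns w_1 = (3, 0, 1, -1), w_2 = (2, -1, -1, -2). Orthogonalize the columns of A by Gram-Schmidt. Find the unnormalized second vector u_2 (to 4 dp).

u_2 = (0.0909, -1.0000, -1.6364, -1.3636)

w_1 = (3, 0, 1, -1); ‖w_1‖ = 3.3166, so e_1 = (0.9045, 0.0000, 0.3015, -0.3015).
e_1·w_2 = 0.9045·2 + 0.0000·(-1) + 0.3015·(-1) + (-0.3015)·(-2) = 2.1106.
u_2 = w_2 − 2.1106·e_1 = (0.0909, -1.0000, -1.6364, -1.3636).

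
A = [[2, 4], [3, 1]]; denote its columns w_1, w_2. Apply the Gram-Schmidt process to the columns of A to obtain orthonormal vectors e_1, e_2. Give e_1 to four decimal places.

e_1 = w_1/‖w_1‖ = (2, 3)/3.6056 = (0.5547, 0.8321).

e_1 = (0.5547, 0.8321)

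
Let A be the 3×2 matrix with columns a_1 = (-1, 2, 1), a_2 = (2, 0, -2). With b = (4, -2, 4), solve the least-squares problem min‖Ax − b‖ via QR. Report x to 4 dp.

x = (-1.0000, -0.5000)

e_1 = a_1/‖a_1‖ = (-1, 2, 1)/2.4495 = (-0.4082, 0.8165, 0.4082).
r_{12} = e_1·a_2 = -1.6330.
u_2 = a_2 + 1.6330·e_1 = (1.3333, 1.3333, -1.3333).
‖u_2‖ = 2.3094, so e_2 = (0.5774, 0.5774, -0.5774).
Qᵀb = (-1.6330, -1.1547).
Back-substitute: x_2 = -1.1547/2.3094 = -0.5000.
x_1 = (-1.6330 + 1.6330·(-0.5000))/2.4495 = -1.0000.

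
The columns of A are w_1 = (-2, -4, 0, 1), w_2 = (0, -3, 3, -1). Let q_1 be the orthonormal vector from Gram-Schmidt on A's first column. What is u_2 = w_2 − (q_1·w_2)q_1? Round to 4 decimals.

u_2 = (1.0476, -0.9048, 3.0000, -1.5238)

w_1 = (-2, -4, 0, 1); ‖w_1‖ = 4.5826, so q_1 = (-0.4364, -0.8729, 0.0000, 0.2182).
q_1·w_2 = (-0.4364)·0 + (-0.8729)·(-3) + 0.0000·3 + 0.2182·(-1) = 2.4004.
u_2 = w_2 − 2.4004·q_1 = (1.0476, -0.9048, 3.0000, -1.5238).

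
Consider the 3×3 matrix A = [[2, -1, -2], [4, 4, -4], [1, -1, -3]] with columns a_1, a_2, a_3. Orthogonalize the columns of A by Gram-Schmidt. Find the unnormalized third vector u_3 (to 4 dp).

u_3 = (0.9187, -0.1148, -1.3780)

a_1 = (2, 4, 1); ‖a_1‖ = 4.5826, so q_1 = (0.4364, 0.8729, 0.2182).
q_1·a_2 = 0.4364·(-1) + 0.8729·4 + 0.2182·(-1) = 2.8368.
u_2 = a_2 − 2.8368·q_1 = (-2.2381, 1.5238, -1.6190).
‖u_2‖ = 3.1547, so q_2 = (-0.7094, 0.4830, -0.5132).
q_1·a_3 = 0.4364·(-2) + 0.8729·(-4) + 0.2182·(-3) = -5.0190; q_2·a_3 = (-0.7094)·(-2) + 0.4830·(-4) + (-0.5132)·(-3) = 1.0264.
u_3 = a_3 + 5.0190·q_1 − 1.0264·q_2 = (0.9187, -0.1148, -1.3780).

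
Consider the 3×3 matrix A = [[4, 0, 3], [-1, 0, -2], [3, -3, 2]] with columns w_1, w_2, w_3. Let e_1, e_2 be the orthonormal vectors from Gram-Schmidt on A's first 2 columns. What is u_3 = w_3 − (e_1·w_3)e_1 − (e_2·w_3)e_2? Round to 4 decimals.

u_3 = (-0.2941, -1.1765, 0.0000)

w_1 = (4, -1, 3); ‖w_1‖ = 5.0990, so e_1 = (0.7845, -0.1961, 0.5883).
e_1·w_2 = 0.7845·0 + (-0.1961)·0 + 0.5883·(-3) = -1.7650.
u_2 = w_2 + 1.7650·e_1 = (1.3846, -0.3462, -1.9615).
‖u_2‖ = 2.4258, so e_2 = (0.5708, -0.1427, -0.8086).
e_1·w_3 = 0.7845·3 + (-0.1961)·(-2) + 0.5883·2 = 3.9223; e_2·w_3 = 0.5708·3 + (-0.1427)·(-2) + (-0.8086)·2 = 0.3805.
u_3 = w_3 − 3.9223·e_1 − 0.3805·e_2 = (-0.2941, -1.1765, 0.0000).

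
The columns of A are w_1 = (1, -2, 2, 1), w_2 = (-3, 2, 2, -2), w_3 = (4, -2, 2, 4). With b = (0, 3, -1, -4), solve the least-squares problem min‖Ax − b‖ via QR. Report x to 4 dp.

w_1 = (1, -2, 2, 1); ‖w_1‖ = 3.1623, so e_1 = (0.3162, -0.6325, 0.6325, 0.3162).
e_1·w_2 = 0.3162·(-3) + (-0.6325)·2 + 0.6325·2 + 0.3162·(-2) = -1.5811.
u_2 = w_2 + 1.5811·e_1 = (-2.5000, 1.0000, 3.0000, -1.5000).
‖u_2‖ = 4.3012, so e_2 = (-0.5812, 0.2325, 0.6975, -0.3487).
e_1·w_3 = 0.3162·4 + (-0.6325)·(-2) + 0.6325·2 + 0.3162·4 = 5.0596; e_2·w_3 = (-0.5812)·4 + 0.2325·(-2) + 0.6975·2 + (-0.3487)·4 = -2.7899.
u_3 = w_3 − 5.0596·e_1 + 2.7899·e_2 = (0.7784, 1.8486, 0.7459, 1.4270).
‖u_3‖ = 2.5722, so e_3 = (0.3026, 0.7187, 0.2900, 0.5548).
Qᵀb = (-3.7947, 1.3950, -0.3530).
Back-substitute: x_3 = -0.3530/2.5722 = -0.1373.
x_2 = (1.3950 + 2.7899·(-0.1373))/4.3012 = 0.2353.
x_1 = (-3.7947 + 1.5811·0.2353 − 5.0596·(-0.1373))/3.1623 = -0.8627.

x = (-0.8627, 0.2353, -0.1373)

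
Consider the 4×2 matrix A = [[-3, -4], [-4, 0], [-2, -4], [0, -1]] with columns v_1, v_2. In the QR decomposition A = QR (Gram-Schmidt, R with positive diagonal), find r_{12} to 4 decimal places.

v_1 = (-3, -4, -2, 0); ‖v_1‖ = 5.3852, so e_1 = (-0.5571, -0.7428, -0.3714, 0.0000).
r_{12} = e_1·v_2 = 3.7139.

r_{12} = 3.7139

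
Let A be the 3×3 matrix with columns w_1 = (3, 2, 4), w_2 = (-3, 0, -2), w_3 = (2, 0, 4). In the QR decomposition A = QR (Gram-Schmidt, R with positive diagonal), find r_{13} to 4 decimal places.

e_1 = w_1/‖w_1‖ = (3, 2, 4)/5.3852 = (0.5571, 0.3714, 0.7428).
r_{13} = e_1·w_3 = 4.0853.

r_{13} = 4.0853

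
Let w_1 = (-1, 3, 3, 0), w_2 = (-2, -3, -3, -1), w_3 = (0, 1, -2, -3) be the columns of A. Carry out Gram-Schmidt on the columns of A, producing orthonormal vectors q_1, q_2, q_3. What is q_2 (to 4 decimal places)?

w_1 = (-1, 3, 3, 0); ‖w_1‖ = 4.3589, so q_1 = (-0.2294, 0.6882, 0.6882, 0.0000).
q_1·w_2 = (-0.2294)·(-2) + 0.6882·(-3) + 0.6882·(-3) + 0.0000·(-1) = -3.6707.
u_2 = w_2 + 3.6707·q_1 = (-2.8421, -0.4737, -0.4737, -1.0000).
‖u_2‖ = 3.0865, so q_2 = (-0.9208, -0.1535, -0.1535, -0.3240).

q_2 = (-0.9208, -0.1535, -0.1535, -0.3240)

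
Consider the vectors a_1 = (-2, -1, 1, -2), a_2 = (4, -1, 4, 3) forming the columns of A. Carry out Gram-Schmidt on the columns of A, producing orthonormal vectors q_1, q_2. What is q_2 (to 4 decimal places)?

q_1 = a_1/‖a_1‖ = (-2, -1, 1, -2)/3.1623 = (-0.6325, -0.3162, 0.3162, -0.6325).
r_{12} = q_1·a_2 = -2.8460.
u_2 = a_2 + 2.8460·q_1 = (2.2000, -1.9000, 4.9000, 1.2000).
‖u_2‖ = 5.8224, so q_2 = (0.3779, -0.3263, 0.8416, 0.2061).

q_2 = (0.3779, -0.3263, 0.8416, 0.2061)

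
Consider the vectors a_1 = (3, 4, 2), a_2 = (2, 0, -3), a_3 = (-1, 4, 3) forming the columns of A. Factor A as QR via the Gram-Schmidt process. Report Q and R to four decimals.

q_1 = a_1/‖a_1‖ = (3, 4, 2)/5.3852 = (0.5571, 0.7428, 0.3714).
r_{12} = q_1·a_2 = 0.0000.
u_2 = a_2 + 0.0000·q_1 = (2.0000, 0.0000, -3.0000).
‖u_2‖ = 3.6056, so q_2 = (0.5547, 0.0000, -0.8321).
r_{13} = q_1·a_3 = 3.5282; r_{23} = q_2·a_3 = -3.0509.
u_3 = a_3 − 3.5282·q_1 + 3.0509·q_2 = (-1.2732, 1.3793, -0.8488).
‖u_3‖ = 2.0601, so q_3 = (-0.6180, 0.6695, -0.4120).

Q = [[0.5571, 0.5547, -0.6180], [0.7428, 0.0000, 0.6695], [0.3714, -0.8321, -0.4120]], R = [[5.3852, 0.0000, 3.5282], [0.0000, 3.6056, -3.0509], [0.0000, 0.0000, 2.0601]]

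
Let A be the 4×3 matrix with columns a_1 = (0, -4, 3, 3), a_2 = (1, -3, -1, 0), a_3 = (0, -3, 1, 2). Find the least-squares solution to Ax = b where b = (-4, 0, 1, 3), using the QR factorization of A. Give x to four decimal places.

x = (-2.4545, -2.5455, 5.6364)

e_1 = a_1/‖a_1‖ = (0, -4, 3, 3)/5.8310 = (0.0000, -0.6860, 0.5145, 0.5145).
r_{12} = e_1·a_2 = 1.5435.
u_2 = a_2 − 1.5435·e_1 = (1.0000, -1.9412, -1.7941, -0.7941).
‖u_2‖ = 2.9356, so e_2 = (0.3406, -0.6613, -0.6112, -0.2705).
r_{13} = e_1·a_3 = 3.6015; r_{23} = e_2·a_3 = 0.8316.
u_3 = a_3 − 3.6015·e_1 − 0.8316·e_2 = (-0.2833, 0.0205, -0.3447, 0.3720).
‖u_3‖ = 0.5813, so e_3 = (-0.4873, 0.0352, -0.5930, 0.6400).
Qᵀb = (2.0580, -2.7853, 3.2763).
Back-substitute: x_3 = 3.2763/0.5813 = 5.6364.
x_2 = (-2.7853 − 0.8316·5.6364)/2.9356 = -2.5455.
x_1 = (2.0580 − 1.5435·(-2.5455) − 3.6015·5.6364)/5.8310 = -2.4545.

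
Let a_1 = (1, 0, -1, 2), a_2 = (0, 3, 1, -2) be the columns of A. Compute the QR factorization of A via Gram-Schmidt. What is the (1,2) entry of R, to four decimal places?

r_{12} = -2.0412

a_1 = (1, 0, -1, 2); ‖a_1‖ = 2.4495, so q_1 = (0.4082, 0.0000, -0.4082, 0.8165).
r_{12} = q_1·a_2 = -2.0412.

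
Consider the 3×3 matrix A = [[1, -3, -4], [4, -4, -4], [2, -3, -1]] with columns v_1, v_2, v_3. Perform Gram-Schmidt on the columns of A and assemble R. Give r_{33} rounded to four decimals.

r_{33} = 2.1200

q_1 = v_1/‖v_1‖ = (1, 4, 2)/4.5826 = (0.2182, 0.8729, 0.4364).
r_{12} = q_1·v_2 = -5.4554.
u_2 = v_2 + 5.4554·q_1 = (-1.8095, 0.7619, -0.6190).
‖u_2‖ = 2.0587, so q_2 = (-0.8790, 0.3701, -0.3007).
r_{13} = q_1·v_3 = -4.8008; r_{23} = q_2·v_3 = 2.3362.
u_3 = v_3 + 4.8008·q_1 − 2.3362·q_2 = (-0.8989, -0.6742, 1.7978).
r_{33} = ‖u_3‖ = 2.1200.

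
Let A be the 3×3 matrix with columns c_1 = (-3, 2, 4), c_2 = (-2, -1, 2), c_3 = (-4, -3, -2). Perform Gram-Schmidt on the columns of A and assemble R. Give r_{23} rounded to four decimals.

r_{23} = 3.8970

e_1 = c_1/‖c_1‖ = (-3, 2, 4)/5.3852 = (-0.5571, 0.3714, 0.7428).
r_{12} = e_1·c_2 = 2.2283.
u_2 = c_2 − 2.2283·e_1 = (-0.7586, -1.8276, 0.3448).
‖u_2‖ = 2.0086, so e_2 = (-0.3777, -0.9099, 0.1717).
r_{23} = e_2·c_3 = 3.8970.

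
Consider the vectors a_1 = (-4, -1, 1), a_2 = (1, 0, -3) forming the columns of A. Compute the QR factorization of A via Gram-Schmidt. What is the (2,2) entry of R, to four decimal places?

r_{22} = 2.6977

a_1 = (-4, -1, 1); ‖a_1‖ = 4.2426, so e_1 = (-0.9428, -0.2357, 0.2357).
e_1·a_2 = (-0.9428)·1 + (-0.2357)·0 + 0.2357·(-3) = -1.6499.
u_2 = a_2 + 1.6499·e_1 = (-0.5556, -0.3889, -2.6111).
r_{22} = ‖u_2‖ = 2.6977.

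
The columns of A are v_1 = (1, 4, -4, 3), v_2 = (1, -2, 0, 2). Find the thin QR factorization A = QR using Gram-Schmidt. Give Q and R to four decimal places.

e_1 = v_1/‖v_1‖ = (1, 4, -4, 3)/6.4807 = (0.1543, 0.6172, -0.6172, 0.4629).
r_{12} = e_1·v_2 = -0.1543.
u_2 = v_2 + 0.1543·e_1 = (1.0238, -1.9048, -0.0952, 2.0714).
‖u_2‖ = 2.9960, so e_2 = (0.3417, -0.6358, -0.0318, 0.6914).

Q = [[0.1543, 0.3417], [0.6172, -0.6358], [-0.6172, -0.0318], [0.4629, 0.6914]], R = [[6.4807, -0.1543], [0.0000, 2.9960]]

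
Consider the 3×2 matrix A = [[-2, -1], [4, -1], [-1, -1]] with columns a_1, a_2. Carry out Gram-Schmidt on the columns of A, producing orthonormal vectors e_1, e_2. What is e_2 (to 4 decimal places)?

e_2 = (-0.6374, -0.4711, -0.6097)

a_1 = (-2, 4, -1); ‖a_1‖ = 4.5826, so e_1 = (-0.4364, 0.8729, -0.2182).
e_1·a_2 = (-0.4364)·(-1) + 0.8729·(-1) + (-0.2182)·(-1) = -0.2182.
u_2 = a_2 + 0.2182·e_1 = (-1.0952, -0.8095, -1.0476).
‖u_2‖ = 1.7182, so e_2 = (-0.6374, -0.4711, -0.6097).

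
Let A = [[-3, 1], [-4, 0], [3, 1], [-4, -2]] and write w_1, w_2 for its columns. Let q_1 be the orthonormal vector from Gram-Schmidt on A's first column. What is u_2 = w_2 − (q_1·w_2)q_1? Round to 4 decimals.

w_1 = (-3, -4, 3, -4); ‖w_1‖ = 7.0711, so q_1 = (-0.4243, -0.5657, 0.4243, -0.5657).
q_1·w_2 = (-0.4243)·1 + (-0.5657)·0 + 0.4243·1 + (-0.5657)·(-2) = 1.1314.
u_2 = w_2 − 1.1314·q_1 = (1.4800, 0.6400, 0.5200, -1.3600).

u_2 = (1.4800, 0.6400, 0.5200, -1.3600)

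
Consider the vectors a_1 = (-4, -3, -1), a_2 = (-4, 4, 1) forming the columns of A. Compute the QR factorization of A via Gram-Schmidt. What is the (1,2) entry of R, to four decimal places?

r_{12} = 0.5883

a_1 = (-4, -3, -1); ‖a_1‖ = 5.0990, so e_1 = (-0.7845, -0.5883, -0.1961).
r_{12} = e_1·a_2 = 0.5883.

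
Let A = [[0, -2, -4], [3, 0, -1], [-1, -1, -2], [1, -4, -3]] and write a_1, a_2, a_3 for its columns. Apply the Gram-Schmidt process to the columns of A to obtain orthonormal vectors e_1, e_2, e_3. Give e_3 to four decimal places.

e_3 = (-0.7349, -0.2885, -0.3983, 0.4670)

a_1 = (0, 3, -1, 1); ‖a_1‖ = 3.3166, so e_1 = (0.0000, 0.9045, -0.3015, 0.3015).
e_1·a_2 = 0.0000·(-2) + 0.9045·0 + (-0.3015)·(-1) + 0.3015·(-4) = -0.9045.
u_2 = a_2 + 0.9045·e_1 = (-2.0000, 0.8182, -1.2727, -3.7273).
‖u_2‖ = 4.4924, so e_2 = (-0.4452, 0.1821, -0.2833, -0.8297).
e_1·a_3 = 0.0000·(-4) + 0.9045·(-1) + (-0.3015)·(-2) + 0.3015·(-3) = -1.2060; e_2·a_3 = (-0.4452)·(-4) + 0.1821·(-1) + (-0.2833)·(-2) + (-0.8297)·(-3) = 4.6543.
u_3 = a_3 + 1.2060·e_1 − 4.6543·e_2 = (-1.9279, -0.7568, -1.0450, 1.2252).
‖u_3‖ = 2.6235, so e_3 = (-0.7349, -0.2885, -0.3983, 0.4670).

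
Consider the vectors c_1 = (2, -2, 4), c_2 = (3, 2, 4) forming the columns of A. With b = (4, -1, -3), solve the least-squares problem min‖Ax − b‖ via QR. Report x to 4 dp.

x = (-0.0591, -0.0323)

c_1 = (2, -2, 4); ‖c_1‖ = 4.8990, so q_1 = (0.4082, -0.4082, 0.8165).
q_1·c_2 = 0.4082·3 + (-0.4082)·2 + 0.8165·4 = 3.6742.
u_2 = c_2 − 3.6742·q_1 = (1.5000, 3.5000, 1.0000).
‖u_2‖ = 3.9370, so q_2 = (0.3810, 0.8890, 0.2540).
Qᵀb = (-0.4082, -0.1270).
Back-substitute: x_2 = -0.1270/3.9370 = -0.0323.
x_1 = (-0.4082 − 3.6742·(-0.0323))/4.8990 = -0.0591.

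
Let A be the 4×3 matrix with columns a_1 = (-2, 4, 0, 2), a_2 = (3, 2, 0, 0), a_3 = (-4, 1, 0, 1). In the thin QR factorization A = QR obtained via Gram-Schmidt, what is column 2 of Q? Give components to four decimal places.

q_2 = (0.8840, 0.4652, 0.0000, -0.0465)

a_1 = (-2, 4, 0, 2); ‖a_1‖ = 4.8990, so q_1 = (-0.4082, 0.8165, 0.0000, 0.4082).
q_1·a_2 = (-0.4082)·3 + 0.8165·2 + 0.0000·0 + 0.4082·0 = 0.4082.
u_2 = a_2 − 0.4082·q_1 = (3.1667, 1.6667, 0.0000, -0.1667).
‖u_2‖ = 3.5824, so q_2 = (0.8840, 0.4652, 0.0000, -0.0465).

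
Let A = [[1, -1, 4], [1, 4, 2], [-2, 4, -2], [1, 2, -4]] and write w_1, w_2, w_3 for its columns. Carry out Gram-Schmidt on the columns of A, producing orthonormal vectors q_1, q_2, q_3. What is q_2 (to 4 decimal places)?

q_1 = w_1/‖w_1‖ = (1, 1, -2, 1)/2.6458 = (0.3780, 0.3780, -0.7559, 0.3780).
r_{12} = q_1·w_2 = -1.1339.
u_2 = w_2 + 1.1339·q_1 = (-0.5714, 4.4286, 3.1429, 2.4286).
‖u_2‖ = 5.9761, so q_2 = (-0.0956, 0.7410, 0.5259, 0.4064).

q_2 = (-0.0956, 0.7410, 0.5259, 0.4064)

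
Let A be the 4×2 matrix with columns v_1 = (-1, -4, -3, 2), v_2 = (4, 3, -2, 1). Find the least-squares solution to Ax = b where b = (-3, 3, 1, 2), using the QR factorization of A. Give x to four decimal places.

x = (-0.3158, -0.1842)

v_1 = (-1, -4, -3, 2); ‖v_1‖ = 5.4772, so q_1 = (-0.1826, -0.7303, -0.5477, 0.3651).
q_1·v_2 = (-0.1826)·4 + (-0.7303)·3 + (-0.5477)·(-2) + 0.3651·1 = -1.4606.
u_2 = v_2 + 1.4606·q_1 = (3.7333, 1.9333, -2.8000, 1.5333).
‖u_2‖ = 5.2789, so q_2 = (0.7072, 0.3662, -0.5304, 0.2905).
Qᵀb = (-1.4606, -0.9724).
Back-substitute: x_2 = -0.9724/5.2789 = -0.1842.
x_1 = (-1.4606 + 1.4606·(-0.1842))/5.4772 = -0.3158.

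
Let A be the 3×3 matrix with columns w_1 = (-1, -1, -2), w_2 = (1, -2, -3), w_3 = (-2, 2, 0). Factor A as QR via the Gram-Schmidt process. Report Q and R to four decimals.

w_1 = (-1, -1, -2); ‖w_1‖ = 2.4495, so q_1 = (-0.4082, -0.4082, -0.8165).
q_1·w_2 = (-0.4082)·1 + (-0.4082)·(-2) + (-0.8165)·(-3) = 2.8577.
u_2 = w_2 − 2.8577·q_1 = (2.1667, -0.8333, -0.6667).
‖u_2‖ = 2.4152, so q_2 = (0.8971, -0.3450, -0.2760).
q_1·w_3 = (-0.4082)·(-2) + (-0.4082)·2 + (-0.8165)·0 = 0.0000; q_2·w_3 = 0.8971·(-2) + (-0.3450)·2 + (-0.2760)·0 = -2.4842.
u_3 = w_3 + 0.0000·q_1 + 2.4842·q_2 = (0.2286, 1.1429, -0.6857).
‖u_3‖ = 1.3522, so q_3 = (0.1690, 0.8452, -0.5071).

Q = [[-0.4082, 0.8971, 0.1690], [-0.4082, -0.3450, 0.8452], [-0.8165, -0.2760, -0.5071]], R = [[2.4495, 2.8577, 0.0000], [0.0000, 2.4152, -2.4842], [0.0000, 0.0000, 1.3522]]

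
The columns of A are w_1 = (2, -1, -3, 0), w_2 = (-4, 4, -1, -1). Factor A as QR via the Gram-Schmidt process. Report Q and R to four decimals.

Q = [[0.5345, -0.5110], [-0.2673, 0.6320], [-0.8018, -0.5513], [0.0000, -0.1883]], R = [[3.7417, -2.4054], [0.0000, 5.3117]]

w_1 = (2, -1, -3, 0); ‖w_1‖ = 3.7417, so q_1 = (0.5345, -0.2673, -0.8018, 0.0000).
q_1·w_2 = 0.5345·(-4) + (-0.2673)·4 + (-0.8018)·(-1) + 0.0000·(-1) = -2.4054.
u_2 = w_2 + 2.4054·q_1 = (-2.7143, 3.3571, -2.9286, -1.0000).
‖u_2‖ = 5.3117, so q_2 = (-0.5110, 0.6320, -0.5513, -0.1883).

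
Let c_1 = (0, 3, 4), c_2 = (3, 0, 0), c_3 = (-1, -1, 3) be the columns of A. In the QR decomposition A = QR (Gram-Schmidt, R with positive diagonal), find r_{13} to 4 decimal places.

c_1 = (0, 3, 4); ‖c_1‖ = 5.0000, so e_1 = (0.0000, 0.6000, 0.8000).
r_{13} = e_1·c_3 = 1.8000.

r_{13} = 1.8000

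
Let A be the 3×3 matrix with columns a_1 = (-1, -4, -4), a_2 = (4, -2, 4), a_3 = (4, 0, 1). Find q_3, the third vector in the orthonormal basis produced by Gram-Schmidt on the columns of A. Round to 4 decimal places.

q_1 = a_1/‖a_1‖ = (-1, -4, -4)/5.7446 = (-0.1741, -0.6963, -0.6963).
r_{12} = q_1·a_2 = -2.0889.
u_2 = a_2 + 2.0889·q_1 = (3.6364, -3.4545, 2.5455).
‖u_2‖ = 5.6246, so q_2 = (0.6465, -0.6142, 0.4526).
r_{13} = q_1·a_3 = -1.3926; r_{23} = q_2·a_3 = 3.0386.
u_3 = a_3 + 1.3926·q_1 − 3.0386·q_2 = (1.7931, 0.8966, -1.3448).
‖u_3‖ = 2.4140, so q_3 = (0.7428, 0.3714, -0.5571).

q_3 = (0.7428, 0.3714, -0.5571)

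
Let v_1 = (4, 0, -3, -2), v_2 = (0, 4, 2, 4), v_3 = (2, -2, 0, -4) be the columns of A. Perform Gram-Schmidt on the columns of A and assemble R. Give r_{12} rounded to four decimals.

e_1 = v_1/‖v_1‖ = (4, 0, -3, -2)/5.3852 = (0.7428, 0.0000, -0.5571, -0.3714).
r_{12} = e_1·v_2 = -2.5997.

r_{12} = -2.5997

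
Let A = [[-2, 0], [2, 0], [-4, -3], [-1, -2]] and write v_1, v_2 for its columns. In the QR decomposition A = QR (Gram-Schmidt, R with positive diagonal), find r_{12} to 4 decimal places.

e_1 = v_1/‖v_1‖ = (-2, 2, -4, -1)/5.0000 = (-0.4000, 0.4000, -0.8000, -0.2000).
r_{12} = e_1·v_2 = 2.8000.

r_{12} = 2.8000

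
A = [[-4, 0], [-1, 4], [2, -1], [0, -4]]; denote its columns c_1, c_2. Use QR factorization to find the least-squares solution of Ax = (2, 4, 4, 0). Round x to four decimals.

x = (-0.0913, 0.3470)

q_1 = c_1/‖c_1‖ = (-4, -1, 2, 0)/4.5826 = (-0.8729, -0.2182, 0.4364, 0.0000).
r_{12} = q_1·c_2 = -1.3093.
u_2 = c_2 + 1.3093·q_1 = (-1.1429, 3.7143, -0.4286, -4.0000).
‖u_2‖ = 5.5934, so q_2 = (-0.2043, 0.6641, -0.0766, -0.7151).
Qᵀb = (-0.8729, 1.9411).
Back-substitute: x_2 = 1.9411/5.5934 = 0.3470.
x_1 = (-0.8729 + 1.3093·0.3470)/4.5826 = -0.0913.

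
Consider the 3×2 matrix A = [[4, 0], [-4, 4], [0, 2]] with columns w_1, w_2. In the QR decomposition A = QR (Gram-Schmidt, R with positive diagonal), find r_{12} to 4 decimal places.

w_1 = (4, -4, 0); ‖w_1‖ = 5.6569, so e_1 = (0.7071, -0.7071, 0.0000).
r_{12} = e_1·w_2 = -2.8284.

r_{12} = -2.8284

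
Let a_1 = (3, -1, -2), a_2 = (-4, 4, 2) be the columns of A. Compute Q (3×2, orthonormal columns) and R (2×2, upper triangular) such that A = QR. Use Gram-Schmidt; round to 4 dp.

Q = [[0.8018, 0.1048], [-0.2673, 0.9435], [-0.5345, -0.3145]], R = [[3.7417, -5.3452], [0.0000, 2.7255]]

e_1 = a_1/‖a_1‖ = (3, -1, -2)/3.7417 = (0.8018, -0.2673, -0.5345).
r_{12} = e_1·a_2 = -5.3452.
u_2 = a_2 + 5.3452·e_1 = (0.2857, 2.5714, -0.8571).
‖u_2‖ = 2.7255, so e_2 = (0.1048, 0.9435, -0.3145).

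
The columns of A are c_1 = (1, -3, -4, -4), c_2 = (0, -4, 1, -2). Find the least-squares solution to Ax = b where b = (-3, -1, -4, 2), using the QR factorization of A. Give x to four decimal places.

c_1 = (1, -3, -4, -4); ‖c_1‖ = 6.4807, so q_1 = (0.1543, -0.4629, -0.6172, -0.6172).
q_1·c_2 = 0.1543·0 + (-0.4629)·(-4) + (-0.6172)·1 + (-0.6172)·(-2) = 2.4689.
u_2 = c_2 − 2.4689·q_1 = (-0.3810, -2.8571, 2.5238, -0.4762).
‖u_2‖ = 3.8607, so q_2 = (-0.0987, -0.7401, 0.6537, -0.1233).
Qᵀb = (1.2344, -1.8255).
Back-substitute: x_2 = -1.8255/3.8607 = -0.4728.
x_1 = (1.2344 − 2.4689·(-0.4728))/6.4807 = 0.3706.

x = (0.3706, -0.4728)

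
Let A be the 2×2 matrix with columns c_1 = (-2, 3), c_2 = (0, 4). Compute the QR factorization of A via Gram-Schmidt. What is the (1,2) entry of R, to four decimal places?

r_{12} = 3.3282

q_1 = c_1/‖c_1‖ = (-2, 3)/3.6056 = (-0.5547, 0.8321).
r_{12} = q_1·c_2 = 3.3282.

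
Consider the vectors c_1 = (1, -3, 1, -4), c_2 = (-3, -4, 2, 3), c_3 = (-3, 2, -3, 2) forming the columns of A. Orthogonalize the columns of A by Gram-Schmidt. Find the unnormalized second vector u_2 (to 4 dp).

u_2 = (-2.9630, -4.1111, 2.0370, 2.8519)

e_1 = c_1/‖c_1‖ = (1, -3, 1, -4)/5.1962 = (0.1925, -0.5774, 0.1925, -0.7698).
r_{12} = e_1·c_2 = -0.1925.
u_2 = c_2 + 0.1925·e_1 = (-2.9630, -4.1111, 2.0370, 2.8519).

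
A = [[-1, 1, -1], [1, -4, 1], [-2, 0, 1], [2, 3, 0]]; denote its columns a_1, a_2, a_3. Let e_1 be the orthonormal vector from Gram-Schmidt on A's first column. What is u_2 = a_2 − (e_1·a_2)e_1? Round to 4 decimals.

u_2 = (1.1000, -4.1000, 0.2000, 2.8000)

a_1 = (-1, 1, -2, 2); ‖a_1‖ = 3.1623, so e_1 = (-0.3162, 0.3162, -0.6325, 0.6325).
e_1·a_2 = (-0.3162)·1 + 0.3162·(-4) + (-0.6325)·0 + 0.6325·3 = 0.3162.
u_2 = a_2 − 0.3162·e_1 = (1.1000, -4.1000, 0.2000, 2.8000).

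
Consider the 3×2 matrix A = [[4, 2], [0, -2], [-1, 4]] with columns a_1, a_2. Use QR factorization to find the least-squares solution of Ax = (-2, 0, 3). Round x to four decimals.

a_1 = (4, 0, -1); ‖a_1‖ = 4.1231, so q_1 = (0.9701, 0.0000, -0.2425).
q_1·a_2 = 0.9701·2 + 0.0000·(-2) + (-0.2425)·4 = 0.9701.
u_2 = a_2 − 0.9701·q_1 = (1.0588, -2.0000, 4.2353).
‖u_2‖ = 4.8020, so q_2 = (0.2205, -0.4165, 0.8820).
Qᵀb = (-2.6679, 2.2050).
Back-substitute: x_2 = 2.2050/4.8020 = 0.4592.
x_1 = (-2.6679 − 0.9701·0.4592)/4.1231 = -0.7551.

x = (-0.7551, 0.4592)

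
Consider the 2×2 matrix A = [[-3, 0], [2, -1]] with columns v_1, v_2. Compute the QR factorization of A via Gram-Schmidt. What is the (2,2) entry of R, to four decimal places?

v_1 = (-3, 2); ‖v_1‖ = 3.6056, so e_1 = (-0.8321, 0.5547).
e_1·v_2 = (-0.8321)·0 + 0.5547·(-1) = -0.5547.
u_2 = v_2 + 0.5547·e_1 = (-0.4615, -0.6923).
r_{22} = ‖u_2‖ = 0.8321.

r_{22} = 0.8321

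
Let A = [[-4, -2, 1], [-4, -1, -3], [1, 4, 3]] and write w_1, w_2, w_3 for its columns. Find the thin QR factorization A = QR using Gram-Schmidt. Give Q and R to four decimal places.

Q = [[-0.6963, -0.0167, 0.7175], [-0.6963, 0.2581, -0.6697], [0.1741, 0.9660, 0.1913]], R = [[5.7446, 2.7852, 1.9149], [0.0000, 3.6390, 2.1068], [0.0000, 0.0000, 3.3007]]

w_1 = (-4, -4, 1); ‖w_1‖ = 5.7446, so q_1 = (-0.6963, -0.6963, 0.1741).
q_1·w_2 = (-0.6963)·(-2) + (-0.6963)·(-1) + 0.1741·4 = 2.7852.
u_2 = w_2 − 2.7852·q_1 = (-0.0606, 0.9394, 3.5152).
‖u_2‖ = 3.6390, so q_2 = (-0.0167, 0.2581, 0.9660).
q_1·w_3 = (-0.6963)·1 + (-0.6963)·(-3) + 0.1741·3 = 1.9149; q_2·w_3 = (-0.0167)·1 + 0.2581·(-3) + 0.9660·3 = 2.1068.
u_3 = w_3 − 1.9149·q_1 − 2.1068·q_2 = (2.3684, -2.2105, 0.6316).
‖u_3‖ = 3.3007, so q_3 = (0.7175, -0.6697, 0.1913).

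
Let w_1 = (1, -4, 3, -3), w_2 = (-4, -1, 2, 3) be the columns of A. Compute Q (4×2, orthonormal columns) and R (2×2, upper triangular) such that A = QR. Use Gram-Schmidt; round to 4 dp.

Q = [[0.1690, -0.7177], [-0.6761, -0.2462], [0.5071, 0.4139], [-0.5071, 0.5029]], R = [[5.9161, -0.5071], [0.0000, 5.4537]]

w_1 = (1, -4, 3, -3); ‖w_1‖ = 5.9161, so q_1 = (0.1690, -0.6761, 0.5071, -0.5071).
q_1·w_2 = 0.1690·(-4) + (-0.6761)·(-1) + 0.5071·2 + (-0.5071)·3 = -0.5071.
u_2 = w_2 + 0.5071·q_1 = (-3.9143, -1.3429, 2.2571, 2.7429).
‖u_2‖ = 5.4537, so q_2 = (-0.7177, -0.2462, 0.4139, 0.5029).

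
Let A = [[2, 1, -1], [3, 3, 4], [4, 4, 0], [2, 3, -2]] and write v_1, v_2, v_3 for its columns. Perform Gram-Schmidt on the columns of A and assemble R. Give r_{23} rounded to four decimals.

v_1 = (2, 3, 4, 2); ‖v_1‖ = 5.7446, so e_1 = (0.3482, 0.5222, 0.6963, 0.3482).
e_1·v_2 = 0.3482·1 + 0.5222·3 + 0.6963·4 + 0.3482·3 = 5.7446.
u_2 = v_2 − 5.7446·e_1 = (-1.0000, 0.0000, 0.0000, 1.0000).
‖u_2‖ = 1.4142, so e_2 = (-0.7071, 0.0000, 0.0000, 0.7071).
r_{23} = e_2·v_3 = -0.7071.

r_{23} = -0.7071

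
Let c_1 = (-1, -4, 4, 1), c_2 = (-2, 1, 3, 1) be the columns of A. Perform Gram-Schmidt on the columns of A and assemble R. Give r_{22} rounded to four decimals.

r_{22} = 3.3825

c_1 = (-1, -4, 4, 1); ‖c_1‖ = 5.8310, so e_1 = (-0.1715, -0.6860, 0.6860, 0.1715).
e_1·c_2 = (-0.1715)·(-2) + (-0.6860)·1 + 0.6860·3 + 0.1715·1 = 1.8865.
u_2 = c_2 − 1.8865·e_1 = (-1.6765, 2.2941, 1.7059, 0.6765).
r_{22} = ‖u_2‖ = 3.3825.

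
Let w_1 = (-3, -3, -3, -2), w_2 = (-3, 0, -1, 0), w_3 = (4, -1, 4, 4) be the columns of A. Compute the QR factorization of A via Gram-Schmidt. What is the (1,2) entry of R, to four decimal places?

r_{12} = 2.1553

w_1 = (-3, -3, -3, -2); ‖w_1‖ = 5.5678, so q_1 = (-0.5388, -0.5388, -0.5388, -0.3592).
r_{12} = q_1·w_2 = 2.1553.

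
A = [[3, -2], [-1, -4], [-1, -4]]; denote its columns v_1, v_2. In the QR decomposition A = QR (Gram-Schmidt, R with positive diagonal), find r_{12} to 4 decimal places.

r_{12} = 0.6030

v_1 = (3, -1, -1); ‖v_1‖ = 3.3166, so q_1 = (0.9045, -0.3015, -0.3015).
r_{12} = q_1·v_2 = 0.6030.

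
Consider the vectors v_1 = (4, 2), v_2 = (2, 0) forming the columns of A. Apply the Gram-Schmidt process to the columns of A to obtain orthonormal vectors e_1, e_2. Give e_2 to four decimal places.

v_1 = (4, 2); ‖v_1‖ = 4.4721, so e_1 = (0.8944, 0.4472).
e_1·v_2 = 0.8944·2 + 0.4472·0 = 1.7889.
u_2 = v_2 − 1.7889·e_1 = (0.4000, -0.8000).
‖u_2‖ = 0.8944, so e_2 = (0.4472, -0.8944).

e_2 = (0.4472, -0.8944)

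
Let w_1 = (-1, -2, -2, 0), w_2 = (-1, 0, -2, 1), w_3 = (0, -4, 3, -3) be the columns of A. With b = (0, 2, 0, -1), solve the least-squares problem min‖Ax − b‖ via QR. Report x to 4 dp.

x = (-0.3585, -0.0943, -0.1509)

w_1 = (-1, -2, -2, 0); ‖w_1‖ = 3.0000, so q_1 = (-0.3333, -0.6667, -0.6667, 0.0000).
q_1·w_2 = (-0.3333)·(-1) + (-0.6667)·0 + (-0.6667)·(-2) + 0.0000·1 = 1.6667.
u_2 = w_2 − 1.6667·q_1 = (-0.4444, 1.1111, -0.8889, 1.0000).
‖u_2‖ = 1.7951, so q_2 = (-0.2476, 0.6190, -0.4952, 0.5571).
q_1·w_3 = (-0.3333)·0 + (-0.6667)·(-4) + (-0.6667)·3 + 0.0000·(-3) = 0.6667; q_2·w_3 = (-0.2476)·0 + 0.6190·(-4) + (-0.4952)·3 + 0.5571·(-3) = -5.6328.
u_3 = w_3 − 0.6667·q_1 + 5.6328·q_2 = (-1.1724, -0.0690, 0.6552, 0.1379).
‖u_3‖ = 1.3519, so q_3 = (-0.8672, -0.0510, 0.4846, 0.1020).
Qᵀb = (-1.3333, 0.6809, -0.2041).
Back-substitute: x_3 = -0.2041/1.3519 = -0.1509.
x_2 = (0.6809 + 5.6328·(-0.1509))/1.7951 = -0.0943.
x_1 = (-1.3333 − 1.6667·(-0.0943) − 0.6667·(-0.1509))/3.0000 = -0.3585.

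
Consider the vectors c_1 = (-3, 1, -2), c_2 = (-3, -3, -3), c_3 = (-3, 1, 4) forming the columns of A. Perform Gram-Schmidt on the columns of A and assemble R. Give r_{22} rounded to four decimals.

c_1 = (-3, 1, -2); ‖c_1‖ = 3.7417, so q_1 = (-0.8018, 0.2673, -0.5345).
q_1·c_2 = (-0.8018)·(-3) + 0.2673·(-3) + (-0.5345)·(-3) = 3.2071.
u_2 = c_2 − 3.2071·q_1 = (-0.4286, -3.8571, -1.2857).
r_{22} = ‖u_2‖ = 4.0883.

r_{22} = 4.0883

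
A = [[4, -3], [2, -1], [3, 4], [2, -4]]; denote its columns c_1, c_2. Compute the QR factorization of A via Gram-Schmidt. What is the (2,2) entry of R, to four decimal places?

r_{22} = 6.2426

c_1 = (4, 2, 3, 2); ‖c_1‖ = 5.7446, so e_1 = (0.6963, 0.3482, 0.5222, 0.3482).
e_1·c_2 = 0.6963·(-3) + 0.3482·(-1) + 0.5222·4 + 0.3482·(-4) = -1.7408.
u_2 = c_2 + 1.7408·e_1 = (-1.7879, -0.3939, 4.9091, -3.3939).
r_{22} = ‖u_2‖ = 6.2426.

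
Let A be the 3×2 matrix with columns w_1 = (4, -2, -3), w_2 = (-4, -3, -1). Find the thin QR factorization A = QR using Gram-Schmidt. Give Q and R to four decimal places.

Q = [[0.7428, -0.6154], [-0.3714, -0.7064], [-0.5571, -0.3497]], R = [[5.3852, -1.2999], [0.0000, 4.9306]]

e_1 = w_1/‖w_1‖ = (4, -2, -3)/5.3852 = (0.7428, -0.3714, -0.5571).
r_{12} = e_1·w_2 = -1.2999.
u_2 = w_2 + 1.2999·e_1 = (-3.0345, -3.4828, -1.7241).
‖u_2‖ = 4.9306, so e_2 = (-0.6154, -0.7064, -0.3497).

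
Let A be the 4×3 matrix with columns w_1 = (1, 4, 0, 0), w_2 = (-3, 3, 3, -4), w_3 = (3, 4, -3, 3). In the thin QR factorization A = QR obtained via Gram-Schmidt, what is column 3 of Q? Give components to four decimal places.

q_3 = (-0.6532, 0.1633, -0.7370, 0.0596)

q_1 = w_1/‖w_1‖ = (1, 4, 0, 0)/4.1231 = (0.2425, 0.9701, 0.0000, 0.0000).
r_{12} = q_1·w_2 = 2.1828.
u_2 = w_2 − 2.1828·q_1 = (-3.5294, 0.8824, 3.0000, -4.0000).
‖u_2‖ = 6.1835, so q_2 = (-0.5708, 0.1427, 0.4852, -0.6469).
r_{13} = q_1·w_3 = 4.6082; r_{23} = q_2·w_3 = -4.5377.
u_3 = w_3 − 4.6082·q_1 + 4.5377·q_2 = (-0.7077, 0.1769, -0.7985, 0.0646).
‖u_3‖ = 1.0834, so q_3 = (-0.6532, 0.1633, -0.7370, 0.0596).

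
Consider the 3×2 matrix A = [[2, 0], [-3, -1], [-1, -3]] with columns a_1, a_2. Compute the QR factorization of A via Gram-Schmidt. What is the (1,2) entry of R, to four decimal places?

a_1 = (2, -3, -1); ‖a_1‖ = 3.7417, so e_1 = (0.5345, -0.8018, -0.2673).
r_{12} = e_1·a_2 = 1.6036.

r_{12} = 1.6036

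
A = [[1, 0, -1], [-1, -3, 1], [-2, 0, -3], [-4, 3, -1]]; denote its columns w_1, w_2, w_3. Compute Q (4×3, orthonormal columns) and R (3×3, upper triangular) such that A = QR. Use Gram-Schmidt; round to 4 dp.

q_1 = w_1/‖w_1‖ = (1, -1, -2, -4)/4.6904 = (0.2132, -0.2132, -0.4264, -0.8528).
r_{12} = q_1·w_2 = -1.9188.
u_2 = w_2 + 1.9188·q_1 = (0.4091, -3.4091, -0.8182, 1.3636).
‖u_2‖ = 3.7839, so q_2 = (0.1081, -0.9009, -0.2162, 0.3604).
r_{13} = q_1·w_3 = 1.7056; r_{23} = q_2·w_3 = -0.7207.
u_3 = w_3 − 1.7056·q_1 + 0.7207·q_2 = (-1.2857, 0.7143, -2.4286, 0.7143).
‖u_3‖ = 2.9277, so q_3 = (-0.4392, 0.2440, -0.8295, 0.2440).

Q = [[0.2132, 0.1081, -0.4392], [-0.2132, -0.9009, 0.2440], [-0.4264, -0.2162, -0.8295], [-0.8528, 0.3604, 0.2440]], R = [[4.6904, -1.9188, 1.7056], [0.0000, 3.7839, -0.7207], [0.0000, 0.0000, 2.9277]]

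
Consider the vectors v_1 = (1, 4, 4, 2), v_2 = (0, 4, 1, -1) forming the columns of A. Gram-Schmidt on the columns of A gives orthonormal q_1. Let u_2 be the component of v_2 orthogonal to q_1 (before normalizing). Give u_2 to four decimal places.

v_1 = (1, 4, 4, 2); ‖v_1‖ = 6.0828, so q_1 = (0.1644, 0.6576, 0.6576, 0.3288).
q_1·v_2 = 0.1644·0 + 0.6576·4 + 0.6576·1 + 0.3288·(-1) = 2.9592.
u_2 = v_2 − 2.9592·q_1 = (-0.4865, 2.0541, -0.9459, -1.9730).

u_2 = (-0.4865, 2.0541, -0.9459, -1.9730)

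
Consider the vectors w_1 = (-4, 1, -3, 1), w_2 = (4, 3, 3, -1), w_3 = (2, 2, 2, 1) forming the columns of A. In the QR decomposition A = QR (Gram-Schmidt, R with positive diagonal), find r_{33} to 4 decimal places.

e_1 = w_1/‖w_1‖ = (-4, 1, -3, 1)/5.1962 = (-0.7698, 0.1925, -0.5774, 0.1925).
r_{12} = e_1·w_2 = -4.4264.
u_2 = w_2 + 4.4264·e_1 = (0.5926, 3.8519, 0.4444, -0.1481).
‖u_2‖ = 3.9252, so e_2 = (0.1510, 0.9813, 0.1132, -0.0377).
r_{13} = e_1·w_3 = -2.1170; r_{23} = e_2·w_3 = 2.4533.
u_3 = w_3 + 2.1170·e_1 − 2.4533·e_2 = (0.0000, 0.0000, 0.5000, 1.5000).
r_{33} = ‖u_3‖ = 1.5811.

r_{33} = 1.5811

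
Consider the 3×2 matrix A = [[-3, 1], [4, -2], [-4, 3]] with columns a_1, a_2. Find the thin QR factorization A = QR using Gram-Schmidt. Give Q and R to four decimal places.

Q = [[-0.4685, -0.6519], [0.6247, 0.2328], [-0.6247, 0.7217]], R = [[6.4031, -3.5920], [0.0000, 1.0476]]

a_1 = (-3, 4, -4); ‖a_1‖ = 6.4031, so e_1 = (-0.4685, 0.6247, -0.6247).
e_1·a_2 = (-0.4685)·1 + 0.6247·(-2) + (-0.6247)·3 = -3.5920.
u_2 = a_2 + 3.5920·e_1 = (-0.6829, 0.2439, 0.7561).
‖u_2‖ = 1.0476, so e_2 = (-0.6519, 0.2328, 0.7217).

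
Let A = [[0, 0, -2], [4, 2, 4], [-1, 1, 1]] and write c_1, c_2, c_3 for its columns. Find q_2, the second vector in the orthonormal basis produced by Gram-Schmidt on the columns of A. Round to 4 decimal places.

q_2 = (0.0000, 0.2425, 0.9701)

q_1 = c_1/‖c_1‖ = (0, 4, -1)/4.1231 = (0.0000, 0.9701, -0.2425).
r_{12} = q_1·c_2 = 1.6977.
u_2 = c_2 − 1.6977·q_1 = (0.0000, 0.3529, 1.4118).
‖u_2‖ = 1.4552, so q_2 = (0.0000, 0.2425, 0.9701).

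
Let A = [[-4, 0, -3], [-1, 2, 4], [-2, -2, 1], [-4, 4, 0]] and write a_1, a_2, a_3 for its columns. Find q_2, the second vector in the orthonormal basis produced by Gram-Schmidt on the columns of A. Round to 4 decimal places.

a_1 = (-4, -1, -2, -4); ‖a_1‖ = 6.0828, so q_1 = (-0.6576, -0.1644, -0.3288, -0.6576).
q_1·a_2 = (-0.6576)·0 + (-0.1644)·2 + (-0.3288)·(-2) + (-0.6576)·4 = -2.3016.
u_2 = a_2 + 2.3016·q_1 = (-1.5135, 1.6216, -2.7568, 2.4865).
‖u_2‖ = 4.3247, so q_2 = (-0.3500, 0.3750, -0.6375, 0.5750).

q_2 = (-0.3500, 0.3750, -0.6375, 0.5750)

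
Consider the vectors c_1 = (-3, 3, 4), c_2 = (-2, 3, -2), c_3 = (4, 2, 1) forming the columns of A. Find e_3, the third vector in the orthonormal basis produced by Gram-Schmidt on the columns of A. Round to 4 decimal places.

e_3 = (0.7826, 0.6087, 0.1304)

c_1 = (-3, 3, 4); ‖c_1‖ = 5.8310, so e_1 = (-0.5145, 0.5145, 0.6860).
e_1·c_2 = (-0.5145)·(-2) + 0.5145·3 + 0.6860·(-2) = 1.2005.
u_2 = c_2 − 1.2005·e_1 = (-1.3824, 2.3824, -2.8235).
‖u_2‖ = 3.9445, so e_2 = (-0.3505, 0.6040, -0.7158).
e_1·c_3 = (-0.5145)·4 + 0.5145·2 + 0.6860·1 = -0.3430; e_2·c_3 = (-0.3505)·4 + 0.6040·2 + (-0.7158)·1 = -0.9097.
u_3 = c_3 + 0.3430·e_1 + 0.9097·e_2 = (3.5047, 2.7259, 0.5841).
‖u_3‖ = 4.4783, so e_3 = (0.7826, 0.6087, 0.1304).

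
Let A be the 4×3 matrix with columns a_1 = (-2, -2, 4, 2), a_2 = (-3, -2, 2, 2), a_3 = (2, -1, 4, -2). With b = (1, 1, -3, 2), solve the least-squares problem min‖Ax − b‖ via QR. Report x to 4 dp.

x = (1.4000, -1.8000, -1.1600)

q_1 = a_1/‖a_1‖ = (-2, -2, 4, 2)/5.2915 = (-0.3780, -0.3780, 0.7559, 0.3780).
r_{12} = q_1·a_2 = 4.1576.
u_2 = a_2 − 4.1576·q_1 = (-1.4286, -0.4286, -1.1429, 0.4286).
‖u_2‖ = 1.9272, so q_2 = (-0.7412, -0.2224, -0.5930, 0.2224).
r_{13} = q_1·a_3 = 1.8898; r_{23} = q_2·a_3 = -4.0769.
u_3 = a_3 − 1.8898·q_1 + 4.0769·q_2 = (-0.3077, -1.1923, 0.1538, -1.8077).
‖u_3‖ = 2.1926, so q_3 = (-0.1403, -0.5438, 0.0702, -0.8244).
Qᵀb = (-2.2678, 1.2601, -2.5435).
Back-substitute: x_3 = -2.5435/2.1926 = -1.1600.
x_2 = (1.2601 + 4.0769·(-1.1600))/1.9272 = -1.8000.
x_1 = (-2.2678 − 4.1576·(-1.8000) − 1.8898·(-1.1600))/5.2915 = 1.4000.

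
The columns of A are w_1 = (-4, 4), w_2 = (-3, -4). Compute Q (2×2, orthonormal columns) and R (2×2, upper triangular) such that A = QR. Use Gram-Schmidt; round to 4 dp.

Q = [[-0.7071, -0.7071], [0.7071, -0.7071]], R = [[5.6569, -0.7071], [0.0000, 4.9497]]

w_1 = (-4, 4); ‖w_1‖ = 5.6569, so q_1 = (-0.7071, 0.7071).
q_1·w_2 = (-0.7071)·(-3) + 0.7071·(-4) = -0.7071.
u_2 = w_2 + 0.7071·q_1 = (-3.5000, -3.5000).
‖u_2‖ = 4.9497, so q_2 = (-0.7071, -0.7071).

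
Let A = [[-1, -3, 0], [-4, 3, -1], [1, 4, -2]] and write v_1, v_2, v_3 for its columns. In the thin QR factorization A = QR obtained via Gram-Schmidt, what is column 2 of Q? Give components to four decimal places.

q_2 = (-0.5740, 0.3308, 0.7491)

q_1 = v_1/‖v_1‖ = (-1, -4, 1)/4.2426 = (-0.2357, -0.9428, 0.2357).
r_{12} = q_1·v_2 = -1.1785.
u_2 = v_2 + 1.1785·q_1 = (-3.2778, 1.8889, 4.2778).
‖u_2‖ = 5.7106, so q_2 = (-0.5740, 0.3308, 0.7491).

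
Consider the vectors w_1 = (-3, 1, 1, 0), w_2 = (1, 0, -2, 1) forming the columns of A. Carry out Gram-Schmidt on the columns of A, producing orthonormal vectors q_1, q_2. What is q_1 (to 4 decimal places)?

q_1 = (-0.9045, 0.3015, 0.3015, 0.0000)

w_1 = (-3, 1, 1, 0); ‖w_1‖ = 3.3166, so q_1 = (-0.9045, 0.3015, 0.3015, 0.0000).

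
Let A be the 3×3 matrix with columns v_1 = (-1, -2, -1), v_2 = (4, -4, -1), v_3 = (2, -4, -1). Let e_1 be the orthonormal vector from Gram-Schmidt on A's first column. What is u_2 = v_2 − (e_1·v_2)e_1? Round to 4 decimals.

u_2 = (4.8333, -2.3333, -0.1667)

e_1 = v_1/‖v_1‖ = (-1, -2, -1)/2.4495 = (-0.4082, -0.8165, -0.4082).
r_{12} = e_1·v_2 = 2.0412.
u_2 = v_2 − 2.0412·e_1 = (4.8333, -2.3333, -0.1667).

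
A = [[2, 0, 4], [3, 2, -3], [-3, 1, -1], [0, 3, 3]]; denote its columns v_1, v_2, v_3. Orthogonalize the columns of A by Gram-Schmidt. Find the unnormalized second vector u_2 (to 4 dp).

u_2 = (-0.2727, 1.5909, 1.4091, 3.0000)

v_1 = (2, 3, -3, 0); ‖v_1‖ = 4.6904, so e_1 = (0.4264, 0.6396, -0.6396, 0.0000).
e_1·v_2 = 0.4264·0 + 0.6396·2 + (-0.6396)·1 + 0.0000·3 = 0.6396.
u_2 = v_2 − 0.6396·e_1 = (-0.2727, 1.5909, 1.4091, 3.0000).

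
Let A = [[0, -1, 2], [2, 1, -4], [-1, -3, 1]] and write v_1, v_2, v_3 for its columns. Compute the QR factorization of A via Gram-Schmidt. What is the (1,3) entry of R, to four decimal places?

e_1 = v_1/‖v_1‖ = (0, 2, -1)/2.2361 = (0.0000, 0.8944, -0.4472).
r_{13} = e_1·v_3 = -4.0249.

r_{13} = -4.0249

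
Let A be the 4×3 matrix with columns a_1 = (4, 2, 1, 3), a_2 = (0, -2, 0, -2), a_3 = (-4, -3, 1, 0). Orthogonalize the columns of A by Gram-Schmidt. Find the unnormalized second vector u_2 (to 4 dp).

q_1 = a_1/‖a_1‖ = (4, 2, 1, 3)/5.4772 = (0.7303, 0.3651, 0.1826, 0.5477).
r_{12} = q_1·a_2 = -1.8257.
u_2 = a_2 + 1.8257·q_1 = (1.3333, -1.3333, 0.3333, -1.0000).

u_2 = (1.3333, -1.3333, 0.3333, -1.0000)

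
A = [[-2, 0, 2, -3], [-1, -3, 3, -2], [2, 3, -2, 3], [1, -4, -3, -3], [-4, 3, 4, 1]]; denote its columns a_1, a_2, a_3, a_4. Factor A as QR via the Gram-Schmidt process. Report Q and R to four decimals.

q_1 = a_1/‖a_1‖ = (-2, -1, 2, 1, -4)/5.0990 = (-0.3922, -0.1961, 0.3922, 0.1961, -0.7845).
r_{12} = q_1·a_2 = -1.3728.
u_2 = a_2 + 1.3728·q_1 = (-0.5385, -3.2692, 3.5385, -3.7308, 1.9231).
‖u_2‖ = 6.4121, so q_2 = (-0.0840, -0.5099, 0.5518, -0.5818, 0.2999).
r_{13} = q_1·a_3 = -5.8835; r_{23} = q_2·a_3 = 0.1440.
u_3 = a_3 + 5.8835·q_1 − 0.1440·q_2 = (-0.2956, 1.9196, 0.2283, -1.7624, -0.6586).
‖u_3‖ = 2.7136, so q_3 = (-0.1089, 0.7074, 0.0841, -0.6495, -0.2427).
r_{14} = q_1·a_4 = 1.3728; r_{24} = q_2·a_4 = 4.9725; r_{34} = q_3·a_4 = 0.8701.
u_4 = a_4 − 1.3728·q_1 − 4.9725·q_2 − 0.8701·q_3 = (-1.9492, 0.1890, -0.3557, 0.1890, 0.7967).
‖u_4‖ = 2.1522, so q_4 = (-0.9057, 0.0878, -0.1653, 0.0878, 0.3702).

Q = [[-0.3922, -0.0840, -0.1089, -0.9057], [-0.1961, -0.5099, 0.7074, 0.0878], [0.3922, 0.5518, 0.0841, -0.1653], [0.1961, -0.5818, -0.6495, 0.0878], [-0.7845, 0.2999, -0.2427, 0.3702]], R = [[5.0990, -1.3728, -5.8835, 1.3728], [0.0000, 6.4121, 0.1440, 4.9725], [0.0000, 0.0000, 2.7136, 0.8701], [0.0000, 0.0000, 0.0000, 2.1522]]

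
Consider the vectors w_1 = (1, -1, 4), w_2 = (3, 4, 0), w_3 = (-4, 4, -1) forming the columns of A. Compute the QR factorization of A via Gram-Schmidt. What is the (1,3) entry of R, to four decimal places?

w_1 = (1, -1, 4); ‖w_1‖ = 4.2426, so q_1 = (0.2357, -0.2357, 0.9428).
r_{13} = q_1·w_3 = -2.8284.

r_{13} = -2.8284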